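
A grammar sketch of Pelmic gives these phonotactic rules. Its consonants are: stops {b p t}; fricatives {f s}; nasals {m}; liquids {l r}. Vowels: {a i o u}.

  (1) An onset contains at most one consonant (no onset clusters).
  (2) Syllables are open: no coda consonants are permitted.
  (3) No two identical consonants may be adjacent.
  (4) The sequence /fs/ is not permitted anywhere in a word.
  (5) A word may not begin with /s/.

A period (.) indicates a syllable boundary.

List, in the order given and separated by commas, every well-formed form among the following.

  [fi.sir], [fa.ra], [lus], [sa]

[fa.ra]

[fi.sir] — violates constraint 2: syllable 2 coda /r/ has 1 consonant (> 0) → ill-formed
[fa.ra] — σ1 onset /f/, coda /∅/ ok; σ2 onset /r/, coda /∅/ ok → well-formed
[lus] — violates constraint 2: syllable 1 coda /s/ has 1 consonant (> 0) → ill-formed
[sa] — violates constraint 5: word begins with /s/ → ill-formed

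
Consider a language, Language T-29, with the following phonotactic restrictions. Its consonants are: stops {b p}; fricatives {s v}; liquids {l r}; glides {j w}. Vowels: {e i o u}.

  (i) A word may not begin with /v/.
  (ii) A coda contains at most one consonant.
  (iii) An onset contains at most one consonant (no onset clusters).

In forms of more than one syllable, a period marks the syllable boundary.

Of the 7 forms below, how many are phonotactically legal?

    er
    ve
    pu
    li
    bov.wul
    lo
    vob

er — σ1 onset /∅/, coda /r/ ok → phonotactically legal
ve — violates constraint (i): word begins with /v/ → phonotactically illegal
pu — σ1 onset /p/, coda /∅/ ok → phonotactically legal
li — σ1 onset /l/, coda /∅/ ok → phonotactically legal
bov.wul — σ1 onset /b/, coda /v/ ok; σ2 onset /w/, coda /l/ ok → phonotactically legal
lo — σ1 onset /l/, coda /∅/ ok → phonotactically legal
vob — violates constraint (i): word begins with /v/ → phonotactically illegal
Phonotactically legal: er, pu, li, bov.wul, lo → 5.

5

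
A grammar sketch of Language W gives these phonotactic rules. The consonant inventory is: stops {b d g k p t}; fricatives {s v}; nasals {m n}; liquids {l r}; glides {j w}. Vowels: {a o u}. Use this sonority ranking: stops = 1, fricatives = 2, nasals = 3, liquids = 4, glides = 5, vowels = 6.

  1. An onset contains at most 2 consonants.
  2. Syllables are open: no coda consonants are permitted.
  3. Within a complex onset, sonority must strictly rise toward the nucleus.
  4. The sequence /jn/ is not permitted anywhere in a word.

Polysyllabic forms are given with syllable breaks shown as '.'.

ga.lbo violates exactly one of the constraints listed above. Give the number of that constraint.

ga.lbo: syllable 2 onset /lb/: /l/ (liquid, 4) → /b/ (stop, 1) does not rise.
This is a violation of constraint 3: "Within a complex onset, sonority must strictly rise toward the nucleus."
The remaining constraints (1, 2, 4) are satisfied.

3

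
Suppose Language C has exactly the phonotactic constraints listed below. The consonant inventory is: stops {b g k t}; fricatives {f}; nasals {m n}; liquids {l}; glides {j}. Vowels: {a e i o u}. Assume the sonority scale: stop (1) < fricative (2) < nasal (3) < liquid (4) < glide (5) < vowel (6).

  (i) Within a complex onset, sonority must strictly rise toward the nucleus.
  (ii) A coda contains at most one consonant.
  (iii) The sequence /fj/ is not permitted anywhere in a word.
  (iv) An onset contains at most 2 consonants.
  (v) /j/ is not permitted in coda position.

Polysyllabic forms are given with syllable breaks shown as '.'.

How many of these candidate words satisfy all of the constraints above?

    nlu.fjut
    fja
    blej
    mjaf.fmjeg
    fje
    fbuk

0

nlu.fjut — violates constraint (iii): contains banned sequence /fj/ → ill-formed
fja — violates constraint (iii): contains banned sequence /fj/ → ill-formed
blej — violates constraint (v): syllable 1 coda contains /j/ → ill-formed
mjaf.fmjeg — violates constraint (iv): syllable 2 onset /fmj/ has 3 consonants (> 2) → ill-formed
fje — violates constraint (iii): contains banned sequence /fj/ → ill-formed
fbuk — violates constraint (i): syllable 1 onset /fb/: /f/ (fricative, 2) → /b/ (stop, 1) does not rise → ill-formed
No form is well-formed → 0.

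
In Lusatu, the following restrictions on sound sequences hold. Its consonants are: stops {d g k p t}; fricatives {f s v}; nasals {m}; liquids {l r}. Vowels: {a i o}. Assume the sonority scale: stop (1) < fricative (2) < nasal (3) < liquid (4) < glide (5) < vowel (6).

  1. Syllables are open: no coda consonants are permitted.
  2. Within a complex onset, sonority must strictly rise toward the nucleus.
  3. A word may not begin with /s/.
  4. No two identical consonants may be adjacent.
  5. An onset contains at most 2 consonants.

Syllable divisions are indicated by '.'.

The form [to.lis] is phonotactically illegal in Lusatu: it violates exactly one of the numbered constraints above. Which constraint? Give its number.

1

[to.lis]: syllable 2 coda /s/ has 1 consonant (> 0).
This is a violation of constraint 1: "Syllables are open: no coda consonants are permitted."
The remaining constraints (2, 3, 4, 5) are satisfied.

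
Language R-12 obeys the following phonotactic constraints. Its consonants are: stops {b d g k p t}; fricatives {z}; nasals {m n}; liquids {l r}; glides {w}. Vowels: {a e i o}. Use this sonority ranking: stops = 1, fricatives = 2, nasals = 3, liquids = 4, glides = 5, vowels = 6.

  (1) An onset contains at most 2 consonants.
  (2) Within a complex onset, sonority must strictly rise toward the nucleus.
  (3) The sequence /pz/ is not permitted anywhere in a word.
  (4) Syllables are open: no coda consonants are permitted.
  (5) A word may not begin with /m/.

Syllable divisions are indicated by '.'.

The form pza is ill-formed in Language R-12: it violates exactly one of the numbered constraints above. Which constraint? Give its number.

pza: contains banned sequence /pz/.
This is a violation of constraint 3: "The sequence /pz/ is not permitted anywhere in a word."
The remaining constraints (1, 2, 4, 5) are satisfied.

3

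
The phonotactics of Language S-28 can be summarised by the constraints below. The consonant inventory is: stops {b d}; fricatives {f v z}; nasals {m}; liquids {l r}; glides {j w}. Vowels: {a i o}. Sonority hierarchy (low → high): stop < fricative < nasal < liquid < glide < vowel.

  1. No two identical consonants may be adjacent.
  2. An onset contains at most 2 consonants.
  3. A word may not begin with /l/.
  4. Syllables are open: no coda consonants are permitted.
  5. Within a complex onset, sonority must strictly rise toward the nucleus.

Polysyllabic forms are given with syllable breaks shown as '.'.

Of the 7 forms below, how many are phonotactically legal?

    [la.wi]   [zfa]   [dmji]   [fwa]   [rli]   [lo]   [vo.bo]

2

[la.wi] — violates constraint 3: word begins with /l/ → phonotactically illegal
[zfa] — violates constraint 5: syllable 1 onset /zf/: /z/ (fricative, 2) → /f/ (fricative, 2) does not rise → phonotactically illegal
[dmji] — violates constraint 2: syllable 1 onset /dmj/ has 3 consonants (> 2) → phonotactically illegal
[fwa] — σ1 onset /fw/ (2→5 rises), coda /∅/ ok → phonotactically legal
[rli] — violates constraint 5: syllable 1 onset /rl/: /r/ (liquid, 4) → /l/ (liquid, 4) does not rise → phonotactically illegal
[lo] — violates constraint 3: word begins with /l/ → phonotactically illegal
[vo.bo] — σ1 onset /v/, coda /∅/ ok; σ2 onset /b/, coda /∅/ ok → phonotactically legal
Phonotactically legal: [fwa], [vo.bo] → 2.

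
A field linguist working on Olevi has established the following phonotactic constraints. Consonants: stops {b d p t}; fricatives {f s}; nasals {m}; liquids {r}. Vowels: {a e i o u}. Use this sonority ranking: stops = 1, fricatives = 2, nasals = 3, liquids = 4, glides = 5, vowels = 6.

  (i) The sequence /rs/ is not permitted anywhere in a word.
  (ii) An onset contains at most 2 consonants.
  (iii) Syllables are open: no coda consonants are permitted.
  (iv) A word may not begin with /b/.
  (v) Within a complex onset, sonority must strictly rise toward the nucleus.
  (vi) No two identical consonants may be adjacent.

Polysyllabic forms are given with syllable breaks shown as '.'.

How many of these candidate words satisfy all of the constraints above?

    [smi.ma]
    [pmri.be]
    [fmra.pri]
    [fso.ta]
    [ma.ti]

[smi.ma] — σ1 onset /sm/ (2→3 rises), coda /∅/ ok; σ2 onset /m/, coda /∅/ ok → permitted
[pmri.be] — violates constraint (ii): syllable 1 onset /pmr/ has 3 consonants (> 2) → not permitted
[fmra.pri] — violates constraint (ii): syllable 1 onset /fmr/ has 3 consonants (> 2) → not permitted
[fso.ta] — violates constraint (v): syllable 1 onset /fs/: /f/ (fricative, 2) → /s/ (fricative, 2) does not rise → not permitted
[ma.ti] — σ1 onset /m/, coda /∅/ ok; σ2 onset /t/, coda /∅/ ok → permitted
Permitted: [smi.ma], [ma.ti] → 2.

2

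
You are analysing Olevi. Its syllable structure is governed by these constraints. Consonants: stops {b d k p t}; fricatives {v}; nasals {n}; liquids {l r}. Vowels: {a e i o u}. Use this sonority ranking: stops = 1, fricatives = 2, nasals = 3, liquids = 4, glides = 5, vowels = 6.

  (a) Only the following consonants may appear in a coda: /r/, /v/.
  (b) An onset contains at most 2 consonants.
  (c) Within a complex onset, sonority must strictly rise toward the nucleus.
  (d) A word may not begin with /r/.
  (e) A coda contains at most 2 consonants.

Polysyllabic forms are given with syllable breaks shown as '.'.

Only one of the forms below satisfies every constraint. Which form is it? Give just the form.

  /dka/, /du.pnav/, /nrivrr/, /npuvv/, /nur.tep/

/du.pnav/

/dka/ — violates constraint (c): syllable 1 onset /dk/: /d/ (stop, 1) → /k/ (stop, 1) does not rise → illicit
/du.pnav/ — σ1 onset /d/, coda /∅/ ok; σ2 onset /pn/ (1→3 rises), coda /v/ ok → licit
/nrivrr/ — violates constraint (e): syllable 1 coda /vrr/ has 3 consonants (> 2) → illicit
/npuvv/ — violates constraint (c): syllable 1 onset /np/: /n/ (nasal, 3) → /p/ (stop, 1) does not rise → illicit
/nur.tep/ — violates constraint (a): syllable 2 coda contains /p/, which is not a licensed coda consonant → illicit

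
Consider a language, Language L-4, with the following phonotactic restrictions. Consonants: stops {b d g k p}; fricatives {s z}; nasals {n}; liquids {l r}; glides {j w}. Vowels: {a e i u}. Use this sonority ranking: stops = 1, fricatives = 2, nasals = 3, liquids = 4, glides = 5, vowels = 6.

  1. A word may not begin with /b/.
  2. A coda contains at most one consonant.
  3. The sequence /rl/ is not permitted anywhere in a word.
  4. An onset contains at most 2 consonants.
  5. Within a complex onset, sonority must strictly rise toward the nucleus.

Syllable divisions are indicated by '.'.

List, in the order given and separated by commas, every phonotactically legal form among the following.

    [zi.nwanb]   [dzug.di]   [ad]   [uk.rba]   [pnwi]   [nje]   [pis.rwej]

[dzug.di], [ad], [nje], [pis.rwej]

[zi.nwanb] — violates constraint 2: syllable 2 coda /nb/ has 2 consonants (> 1) → phonotactically illegal
[dzug.di] — σ1 onset /dz/ (1→2 rises), coda /g/ ok; σ2 onset /d/, coda /∅/ ok → phonotactically legal
[ad] — σ1 onset /∅/, coda /d/ ok → phonotactically legal
[uk.rba] — violates constraint 5: syllable 2 onset /rb/: /r/ (liquid, 4) → /b/ (stop, 1) does not rise → phonotactically illegal
[pnwi] — violates constraint 4: syllable 1 onset /pnw/ has 3 consonants (> 2) → phonotactically illegal
[nje] — σ1 onset /nj/ (3→5 rises), coda /∅/ ok → phonotactically legal
[pis.rwej] — σ1 onset /p/, coda /s/ ok; σ2 onset /rw/ (4→5 rises), coda /j/ ok → phonotactically legal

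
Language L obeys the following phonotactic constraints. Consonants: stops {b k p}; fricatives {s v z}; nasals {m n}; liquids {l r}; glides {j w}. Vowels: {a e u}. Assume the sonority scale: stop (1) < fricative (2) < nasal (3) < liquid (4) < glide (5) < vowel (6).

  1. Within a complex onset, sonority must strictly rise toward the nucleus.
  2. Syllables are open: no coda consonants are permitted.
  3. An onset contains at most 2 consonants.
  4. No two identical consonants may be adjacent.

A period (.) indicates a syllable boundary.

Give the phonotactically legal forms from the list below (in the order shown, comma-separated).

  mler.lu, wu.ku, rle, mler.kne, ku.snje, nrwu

mler.lu — violates constraint 2: syllable 1 coda /r/ has 1 consonant (> 0) → phonotactically illegal
wu.ku — σ1 onset /w/, coda /∅/ ok; σ2 onset /k/, coda /∅/ ok → phonotactically legal
rle — violates constraint 1: syllable 1 onset /rl/: /r/ (liquid, 4) → /l/ (liquid, 4) does not rise → phonotactically illegal
mler.kne — violates constraint 2: syllable 1 coda /r/ has 1 consonant (> 0) → phonotactically illegal
ku.snje — violates constraint 3: syllable 2 onset /snj/ has 3 consonants (> 2) → phonotactically illegal
nrwu — violates constraint 3: syllable 1 onset /nrw/ has 3 consonants (> 2) → phonotactically illegal

wu.ku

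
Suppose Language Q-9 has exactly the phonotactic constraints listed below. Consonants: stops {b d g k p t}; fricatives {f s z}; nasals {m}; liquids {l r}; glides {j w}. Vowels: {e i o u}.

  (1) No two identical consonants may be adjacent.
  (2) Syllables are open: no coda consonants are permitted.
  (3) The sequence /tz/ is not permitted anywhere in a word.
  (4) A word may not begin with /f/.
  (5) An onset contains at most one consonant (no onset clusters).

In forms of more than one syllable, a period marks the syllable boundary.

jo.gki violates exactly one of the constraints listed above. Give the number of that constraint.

5

jo.gki: syllable 2 onset /gk/ has 2 consonants (> 1).
This is a violation of constraint 5: "An onset contains at most one consonant (no onset clusters)."
The remaining constraints (1, 2, 3, 4) are satisfied.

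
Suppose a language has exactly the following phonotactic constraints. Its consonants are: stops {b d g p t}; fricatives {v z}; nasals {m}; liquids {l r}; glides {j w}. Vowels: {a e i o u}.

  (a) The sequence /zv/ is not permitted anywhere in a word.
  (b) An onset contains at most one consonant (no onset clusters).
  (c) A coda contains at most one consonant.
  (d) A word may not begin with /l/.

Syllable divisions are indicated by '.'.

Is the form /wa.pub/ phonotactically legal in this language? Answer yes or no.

/wa.pub/ — σ1 onset /w/, coda /∅/ ok; σ2 onset /p/, coda /b/ ok → phonotactically legal

yes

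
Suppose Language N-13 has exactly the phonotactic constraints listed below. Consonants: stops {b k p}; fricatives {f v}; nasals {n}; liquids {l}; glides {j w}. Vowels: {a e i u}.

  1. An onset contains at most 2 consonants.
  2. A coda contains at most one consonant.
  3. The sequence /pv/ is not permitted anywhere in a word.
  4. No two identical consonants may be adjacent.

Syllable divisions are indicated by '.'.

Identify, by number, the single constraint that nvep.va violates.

nvep.va: contains banned sequence /pv/.
This is a violation of constraint 3: "The sequence /pv/ is not permitted anywhere in a word."
The remaining constraints (1, 2, 4) are satisfied.

3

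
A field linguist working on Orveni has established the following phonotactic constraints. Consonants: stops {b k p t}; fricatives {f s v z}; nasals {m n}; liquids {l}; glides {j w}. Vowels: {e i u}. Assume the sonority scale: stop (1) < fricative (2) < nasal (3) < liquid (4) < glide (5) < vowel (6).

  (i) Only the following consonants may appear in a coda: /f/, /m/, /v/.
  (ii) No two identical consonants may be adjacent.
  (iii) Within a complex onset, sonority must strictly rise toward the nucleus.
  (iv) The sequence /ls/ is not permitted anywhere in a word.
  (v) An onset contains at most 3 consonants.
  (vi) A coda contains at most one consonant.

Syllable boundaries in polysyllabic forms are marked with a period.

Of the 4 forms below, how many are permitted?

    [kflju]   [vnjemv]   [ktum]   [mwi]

[kflju] — violates constraint (v): syllable 1 onset /kflj/ has 4 consonants (> 3) → not permitted
[vnjemv] — violates constraint (vi): syllable 1 coda /mv/ has 2 consonants (> 1) → not permitted
[ktum] — violates constraint (iii): syllable 1 onset /kt/: /k/ (stop, 1) → /t/ (stop, 1) does not rise → not permitted
[mwi] — σ1 onset /mw/ (3→5 rises), coda /∅/ ok → permitted
Permitted: [mwi] → 1.

1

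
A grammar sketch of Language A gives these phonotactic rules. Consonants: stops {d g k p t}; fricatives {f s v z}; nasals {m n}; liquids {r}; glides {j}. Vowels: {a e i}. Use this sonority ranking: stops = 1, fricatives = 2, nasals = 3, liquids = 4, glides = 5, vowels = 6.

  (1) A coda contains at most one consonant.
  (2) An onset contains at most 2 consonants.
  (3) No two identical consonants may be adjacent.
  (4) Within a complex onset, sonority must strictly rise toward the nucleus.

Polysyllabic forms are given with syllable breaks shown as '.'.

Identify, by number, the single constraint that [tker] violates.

[tker]: syllable 1 onset /tk/: /t/ (stop, 1) → /k/ (stop, 1) does not rise.
This is a violation of constraint 4: "Within a complex onset, sonority must strictly rise toward the nucleus."
The remaining constraints (1, 2, 3) are satisfied.

4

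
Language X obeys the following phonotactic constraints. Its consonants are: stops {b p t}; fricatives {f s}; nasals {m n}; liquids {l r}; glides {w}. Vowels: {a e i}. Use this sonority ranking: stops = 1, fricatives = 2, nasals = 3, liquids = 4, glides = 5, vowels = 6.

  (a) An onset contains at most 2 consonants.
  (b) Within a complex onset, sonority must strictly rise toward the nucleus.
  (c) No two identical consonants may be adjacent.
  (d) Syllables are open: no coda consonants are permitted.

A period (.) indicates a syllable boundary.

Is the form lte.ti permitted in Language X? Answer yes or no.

lte.ti — violates constraint (b): syllable 1 onset /lt/: /l/ (liquid, 4) → /t/ (stop, 1) does not rise → not permitted

no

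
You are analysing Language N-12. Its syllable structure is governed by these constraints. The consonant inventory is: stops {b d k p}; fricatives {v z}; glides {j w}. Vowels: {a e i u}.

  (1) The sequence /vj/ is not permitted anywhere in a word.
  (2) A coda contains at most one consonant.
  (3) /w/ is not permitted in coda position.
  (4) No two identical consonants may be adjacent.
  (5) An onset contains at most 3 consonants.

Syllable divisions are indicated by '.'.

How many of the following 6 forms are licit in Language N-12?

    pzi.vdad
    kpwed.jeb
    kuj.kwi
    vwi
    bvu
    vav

pzi.vdad — σ1 onset /pz/ (2C), coda /∅/ ok; σ2 onset /vd/ (2C), coda /d/ ok → licit
kpwed.jeb — σ1 onset /kpw/ (3C), coda /d/ ok; σ2 onset /j/, coda /b/ ok → licit
kuj.kwi — σ1 onset /k/, coda /j/ ok; σ2 onset /kw/ (2C), coda /∅/ ok → licit
vwi — σ1 onset /vw/ (2C), coda /∅/ ok → licit
bvu — σ1 onset /bv/ (2C), coda /∅/ ok → licit
vav — σ1 onset /v/, coda /v/ ok → licit
Licit: pzi.vdad, kpwed.jeb, kuj.kwi, vwi, bvu, vav → 6.

6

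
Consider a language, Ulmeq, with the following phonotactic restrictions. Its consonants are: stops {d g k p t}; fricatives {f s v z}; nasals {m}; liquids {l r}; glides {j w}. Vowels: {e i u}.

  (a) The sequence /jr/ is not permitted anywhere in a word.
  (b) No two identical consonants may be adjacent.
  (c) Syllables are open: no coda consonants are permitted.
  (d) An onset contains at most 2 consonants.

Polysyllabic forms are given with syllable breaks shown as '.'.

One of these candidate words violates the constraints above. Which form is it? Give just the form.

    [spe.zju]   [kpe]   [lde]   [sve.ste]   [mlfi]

[mlfi]

[spe.zju] — σ1 onset /sp/ (2C), coda /∅/ ok; σ2 onset /zj/ (2C), coda /∅/ ok → well-formed
[kpe] — σ1 onset /kp/ (2C), coda /∅/ ok → well-formed
[lde] — σ1 onset /ld/ (2C), coda /∅/ ok → well-formed
[sve.ste] — σ1 onset /sv/ (2C), coda /∅/ ok; σ2 onset /st/ (2C), coda /∅/ ok → well-formed
[mlfi] — violates constraint (d): syllable 1 onset /mlf/ has 3 consonants (> 2) → ill-formed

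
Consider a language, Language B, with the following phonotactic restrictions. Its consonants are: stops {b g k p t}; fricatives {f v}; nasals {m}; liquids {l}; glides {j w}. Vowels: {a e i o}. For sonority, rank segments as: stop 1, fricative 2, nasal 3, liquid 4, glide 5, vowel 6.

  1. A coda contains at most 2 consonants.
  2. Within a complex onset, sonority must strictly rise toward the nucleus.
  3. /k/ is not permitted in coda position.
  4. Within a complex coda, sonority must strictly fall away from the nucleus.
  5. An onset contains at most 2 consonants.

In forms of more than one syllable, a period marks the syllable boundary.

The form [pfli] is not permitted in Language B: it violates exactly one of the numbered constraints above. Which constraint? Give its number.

[pfli]: syllable 1 onset /pfl/ has 3 consonants (> 2).
This is a violation of constraint 5: "An onset contains at most 2 consonants."
The remaining constraints (1, 2, 3, 4) are satisfied.

5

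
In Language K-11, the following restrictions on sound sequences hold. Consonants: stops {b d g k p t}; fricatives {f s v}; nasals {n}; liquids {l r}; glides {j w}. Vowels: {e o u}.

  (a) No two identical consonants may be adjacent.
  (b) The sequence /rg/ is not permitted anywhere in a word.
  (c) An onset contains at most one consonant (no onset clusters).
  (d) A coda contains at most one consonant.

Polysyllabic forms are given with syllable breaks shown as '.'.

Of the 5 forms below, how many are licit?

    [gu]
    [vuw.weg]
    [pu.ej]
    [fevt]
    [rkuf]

[gu] — σ1 onset /g/, coda /∅/ ok → licit
[vuw.weg] — violates constraint (a): adjacent identical consonants /ww/ → illicit
[pu.ej] — σ1 onset /p/, coda /∅/ ok; σ2 onset /∅/, coda /j/ ok → licit
[fevt] — violates constraint (d): syllable 1 coda /vt/ has 2 consonants (> 1) → illicit
[rkuf] — violates constraint (c): syllable 1 onset /rk/ has 2 consonants (> 1) → illicit
Licit: [gu], [pu.ej] → 2.

2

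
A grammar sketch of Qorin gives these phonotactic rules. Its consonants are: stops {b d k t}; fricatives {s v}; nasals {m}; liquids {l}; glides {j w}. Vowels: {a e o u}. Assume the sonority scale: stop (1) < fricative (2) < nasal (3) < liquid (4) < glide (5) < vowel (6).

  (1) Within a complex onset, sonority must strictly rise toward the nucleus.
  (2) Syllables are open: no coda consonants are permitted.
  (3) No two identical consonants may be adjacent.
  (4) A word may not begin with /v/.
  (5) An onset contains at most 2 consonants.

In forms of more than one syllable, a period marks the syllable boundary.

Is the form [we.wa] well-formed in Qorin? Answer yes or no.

yes

[we.wa] — σ1 onset /w/, coda /∅/ ok; σ2 onset /w/, coda /∅/ ok → well-formed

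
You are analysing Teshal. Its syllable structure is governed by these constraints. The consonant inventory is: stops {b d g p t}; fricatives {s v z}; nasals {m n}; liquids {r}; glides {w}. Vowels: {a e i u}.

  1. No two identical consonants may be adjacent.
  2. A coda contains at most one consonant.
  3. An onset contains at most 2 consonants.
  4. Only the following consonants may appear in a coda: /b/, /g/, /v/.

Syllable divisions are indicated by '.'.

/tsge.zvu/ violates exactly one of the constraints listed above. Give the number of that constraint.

/tsge.zvu/: syllable 1 onset /tsg/ has 3 consonants (> 2).
This is a violation of constraint 3: "An onset contains at most 2 consonants."
The remaining constraints (1, 2, 4) are satisfied.

3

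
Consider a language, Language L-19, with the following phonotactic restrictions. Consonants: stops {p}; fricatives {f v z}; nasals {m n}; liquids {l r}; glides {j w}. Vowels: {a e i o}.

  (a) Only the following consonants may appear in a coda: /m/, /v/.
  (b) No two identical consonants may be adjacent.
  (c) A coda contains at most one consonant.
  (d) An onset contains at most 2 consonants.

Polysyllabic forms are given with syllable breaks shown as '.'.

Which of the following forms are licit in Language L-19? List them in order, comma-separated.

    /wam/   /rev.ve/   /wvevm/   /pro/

/wam/ — σ1 onset /w/, coda /m/ ok → licit
/rev.ve/ — violates constraint (b): adjacent identical consonants /vv/ → illicit
/wvevm/ — violates constraint (c): syllable 1 coda /vm/ has 2 consonants (> 1) → illicit
/pro/ — σ1 onset /pr/ (2C), coda /∅/ ok → licit

/wam/, /pro/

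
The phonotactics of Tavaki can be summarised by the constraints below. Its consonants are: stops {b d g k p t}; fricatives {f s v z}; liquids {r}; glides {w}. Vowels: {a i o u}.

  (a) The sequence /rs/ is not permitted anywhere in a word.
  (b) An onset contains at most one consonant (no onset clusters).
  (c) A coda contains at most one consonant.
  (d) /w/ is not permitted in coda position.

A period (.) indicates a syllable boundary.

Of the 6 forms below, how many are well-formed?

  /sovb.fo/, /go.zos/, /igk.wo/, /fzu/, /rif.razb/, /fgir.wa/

/sovb.fo/ — violates constraint (c): syllable 1 coda /vb/ has 2 consonants (> 1) → ill-formed
/go.zos/ — σ1 onset /g/, coda /∅/ ok; σ2 onset /z/, coda /s/ ok → well-formed
/igk.wo/ — violates constraint (c): syllable 1 coda /gk/ has 2 consonants (> 1) → ill-formed
/fzu/ — violates constraint (b): syllable 1 onset /fz/ has 2 consonants (> 1) → ill-formed
/rif.razb/ — violates constraint (c): syllable 2 coda /zb/ has 2 consonants (> 1) → ill-formed
/fgir.wa/ — violates constraint (b): syllable 1 onset /fg/ has 2 consonants (> 1) → ill-formed
Well-formed: /go.zos/ → 1.

1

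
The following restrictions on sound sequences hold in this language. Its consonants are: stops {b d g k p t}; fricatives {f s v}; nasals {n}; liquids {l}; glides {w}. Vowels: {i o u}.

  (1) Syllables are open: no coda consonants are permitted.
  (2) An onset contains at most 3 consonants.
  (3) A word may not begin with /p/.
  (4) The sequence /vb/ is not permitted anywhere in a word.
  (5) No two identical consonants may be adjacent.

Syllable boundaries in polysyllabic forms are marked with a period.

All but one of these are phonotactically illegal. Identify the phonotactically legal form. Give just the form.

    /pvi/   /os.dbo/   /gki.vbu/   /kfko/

/kfko/

/pvi/ — violates constraint 3: word begins with /p/ → phonotactically illegal
/os.dbo/ — violates constraint 1: syllable 1 coda /s/ has 1 consonant (> 0) → phonotactically illegal
/gki.vbu/ — violates constraint 4: contains banned sequence /vb/ → phonotactically illegal
/kfko/ — σ1 onset /kfk/ (3C), coda /∅/ ok → phonotactically legal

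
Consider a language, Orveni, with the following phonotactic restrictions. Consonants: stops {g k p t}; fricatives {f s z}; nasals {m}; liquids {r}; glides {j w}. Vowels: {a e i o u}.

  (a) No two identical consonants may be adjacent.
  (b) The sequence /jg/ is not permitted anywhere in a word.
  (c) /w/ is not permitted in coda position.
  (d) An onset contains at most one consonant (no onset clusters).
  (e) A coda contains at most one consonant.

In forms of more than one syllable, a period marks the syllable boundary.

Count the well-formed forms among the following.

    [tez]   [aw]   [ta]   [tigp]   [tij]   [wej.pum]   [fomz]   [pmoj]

4

[tez] — σ1 onset /t/, coda /z/ ok → well-formed
[aw] — violates constraint (c): syllable 1 coda contains /w/ → ill-formed
[ta] — σ1 onset /t/, coda /∅/ ok → well-formed
[tigp] — violates constraint (e): syllable 1 coda /gp/ has 2 consonants (> 1) → ill-formed
[tij] — σ1 onset /t/, coda /j/ ok → well-formed
[wej.pum] — σ1 onset /w/, coda /j/ ok; σ2 onset /p/, coda /m/ ok → well-formed
[fomz] — violates constraint (e): syllable 1 coda /mz/ has 2 consonants (> 1) → ill-formed
[pmoj] — violates constraint (d): syllable 1 onset /pm/ has 2 consonants (> 1) → ill-formed
Well-formed: [tez], [ta], [tij], [wej.pum] → 4.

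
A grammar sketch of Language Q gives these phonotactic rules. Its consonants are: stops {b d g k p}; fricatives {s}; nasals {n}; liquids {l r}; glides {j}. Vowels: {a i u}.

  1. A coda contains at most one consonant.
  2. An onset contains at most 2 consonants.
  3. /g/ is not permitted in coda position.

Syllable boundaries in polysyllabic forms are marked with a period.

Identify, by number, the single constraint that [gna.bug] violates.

[gna.bug]: syllable 2 coda contains /g/.
This is a violation of constraint 3: "/g/ is not permitted in coda position."
The remaining constraints (1, 2) are satisfied.

3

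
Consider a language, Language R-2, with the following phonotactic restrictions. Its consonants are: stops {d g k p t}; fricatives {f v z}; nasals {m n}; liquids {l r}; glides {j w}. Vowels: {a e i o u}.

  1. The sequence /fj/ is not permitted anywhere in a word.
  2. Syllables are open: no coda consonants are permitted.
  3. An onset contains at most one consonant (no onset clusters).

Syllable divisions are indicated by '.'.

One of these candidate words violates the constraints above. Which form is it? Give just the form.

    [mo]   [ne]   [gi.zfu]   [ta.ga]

[mo] — σ1 onset /m/, coda /∅/ ok → phonotactically legal
[ne] — σ1 onset /n/, coda /∅/ ok → phonotactically legal
[gi.zfu] — violates constraint 3: syllable 2 onset /zf/ has 2 consonants (> 1) → phonotactically illegal
[ta.ga] — σ1 onset /t/, coda /∅/ ok; σ2 onset /g/, coda /∅/ ok → phonotactically legal

[gi.zfu]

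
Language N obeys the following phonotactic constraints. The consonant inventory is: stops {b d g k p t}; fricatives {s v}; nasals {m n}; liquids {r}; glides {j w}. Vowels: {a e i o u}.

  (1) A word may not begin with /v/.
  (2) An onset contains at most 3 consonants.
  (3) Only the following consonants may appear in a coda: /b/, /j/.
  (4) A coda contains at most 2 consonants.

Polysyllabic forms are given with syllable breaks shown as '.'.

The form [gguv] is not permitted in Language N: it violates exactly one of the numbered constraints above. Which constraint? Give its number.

[gguv]: syllable 1 coda contains /v/, which is not a licensed coda consonant.
This is a violation of constraint 3: "Only the following consonants may appear in a coda: /b/, /j/."
The remaining constraints (1, 2, 4) are satisfied.

3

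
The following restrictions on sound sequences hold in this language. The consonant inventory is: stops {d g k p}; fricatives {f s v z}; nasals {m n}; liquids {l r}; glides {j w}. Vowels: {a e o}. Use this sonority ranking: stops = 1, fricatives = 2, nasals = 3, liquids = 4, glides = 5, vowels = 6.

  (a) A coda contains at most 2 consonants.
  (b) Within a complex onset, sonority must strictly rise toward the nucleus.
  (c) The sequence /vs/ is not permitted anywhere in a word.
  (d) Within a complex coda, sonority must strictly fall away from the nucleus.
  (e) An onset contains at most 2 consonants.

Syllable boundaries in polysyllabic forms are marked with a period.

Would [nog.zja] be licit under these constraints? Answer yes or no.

[nog.zja] — σ1 onset /n/, coda /g/ ok; σ2 onset /zj/ (2→5 rises), coda /∅/ ok → licit

yes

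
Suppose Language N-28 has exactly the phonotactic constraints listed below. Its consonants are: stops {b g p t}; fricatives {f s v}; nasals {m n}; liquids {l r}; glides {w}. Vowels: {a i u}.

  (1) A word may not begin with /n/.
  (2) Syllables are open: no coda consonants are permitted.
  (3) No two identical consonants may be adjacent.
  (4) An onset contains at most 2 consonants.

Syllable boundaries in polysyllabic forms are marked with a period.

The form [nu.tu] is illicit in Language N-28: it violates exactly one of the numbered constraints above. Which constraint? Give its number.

1

[nu.tu]: word begins with /n/.
This is a violation of constraint 1: "A word may not begin with /n/."
The remaining constraints (2, 3, 4) are satisfied.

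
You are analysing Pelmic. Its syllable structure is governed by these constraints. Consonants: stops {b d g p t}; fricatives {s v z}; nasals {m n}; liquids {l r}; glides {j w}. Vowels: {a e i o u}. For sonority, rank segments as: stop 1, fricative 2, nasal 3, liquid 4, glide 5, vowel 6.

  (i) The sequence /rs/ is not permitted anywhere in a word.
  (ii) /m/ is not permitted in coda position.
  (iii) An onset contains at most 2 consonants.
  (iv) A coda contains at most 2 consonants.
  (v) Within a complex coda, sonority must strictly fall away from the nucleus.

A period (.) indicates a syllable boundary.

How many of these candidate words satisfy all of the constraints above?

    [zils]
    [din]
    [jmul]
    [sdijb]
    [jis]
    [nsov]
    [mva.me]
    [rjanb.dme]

[zils] — σ1 onset /z/, coda /ls/ (4→2 falls) ok → permitted
[din] — σ1 onset /d/, coda /n/ ok → permitted
[jmul] — σ1 onset /jm/ (2C), coda /l/ ok → permitted
[sdijb] — σ1 onset /sd/ (2C), coda /jb/ (5→1 falls) ok → permitted
[jis] — σ1 onset /j/, coda /s/ ok → permitted
[nsov] — σ1 onset /ns/ (2C), coda /v/ ok → permitted
[mva.me] — σ1 onset /mv/ (2C), coda /∅/ ok; σ2 onset /m/, coda /∅/ ok → permitted
[rjanb.dme] — σ1 onset /rj/ (2C), coda /nb/ (3→1 falls) ok; σ2 onset /dm/ (2C), coda /∅/ ok → permitted
Permitted: [zils], [din], [jmul], [sdijb], [jis], [nsov], [mva.me], [rjanb.dme] → 8.

8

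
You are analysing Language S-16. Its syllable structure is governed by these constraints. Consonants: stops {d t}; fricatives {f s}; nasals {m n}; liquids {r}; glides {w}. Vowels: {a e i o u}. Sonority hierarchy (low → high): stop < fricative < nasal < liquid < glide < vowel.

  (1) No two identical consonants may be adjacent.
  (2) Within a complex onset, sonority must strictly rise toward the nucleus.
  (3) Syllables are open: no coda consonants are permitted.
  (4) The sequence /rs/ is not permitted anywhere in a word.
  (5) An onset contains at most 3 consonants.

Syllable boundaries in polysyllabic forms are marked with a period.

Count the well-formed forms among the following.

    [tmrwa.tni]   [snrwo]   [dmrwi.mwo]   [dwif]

[tmrwa.tni] — violates constraint 5: syllable 1 onset /tmrw/ has 4 consonants (> 3) → ill-formed
[snrwo] — violates constraint 5: syllable 1 onset /snrw/ has 4 consonants (> 3) → ill-formed
[dmrwi.mwo] — violates constraint 5: syllable 1 onset /dmrw/ has 4 consonants (> 3) → ill-formed
[dwif] — violates constraint 3: syllable 1 coda /f/ has 1 consonant (> 0) → ill-formed
No form is well-formed → 0.

0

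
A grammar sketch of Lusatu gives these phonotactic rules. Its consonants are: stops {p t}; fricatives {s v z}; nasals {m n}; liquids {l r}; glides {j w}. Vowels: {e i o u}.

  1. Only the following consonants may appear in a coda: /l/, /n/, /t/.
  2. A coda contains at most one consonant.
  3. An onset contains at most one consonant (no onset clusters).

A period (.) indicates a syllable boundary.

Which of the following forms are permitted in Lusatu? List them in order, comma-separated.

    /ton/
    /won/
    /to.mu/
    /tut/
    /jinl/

/ton/ — σ1 onset /t/, coda /n/ ok → permitted
/won/ — σ1 onset /w/, coda /n/ ok → permitted
/to.mu/ — σ1 onset /t/, coda /∅/ ok; σ2 onset /m/, coda /∅/ ok → permitted
/tut/ — σ1 onset /t/, coda /t/ ok → permitted
/jinl/ — violates constraint 2: syllable 1 coda /nl/ has 2 consonants (> 1) → not permitted

/ton/, /won/, /to.mu/, /tut/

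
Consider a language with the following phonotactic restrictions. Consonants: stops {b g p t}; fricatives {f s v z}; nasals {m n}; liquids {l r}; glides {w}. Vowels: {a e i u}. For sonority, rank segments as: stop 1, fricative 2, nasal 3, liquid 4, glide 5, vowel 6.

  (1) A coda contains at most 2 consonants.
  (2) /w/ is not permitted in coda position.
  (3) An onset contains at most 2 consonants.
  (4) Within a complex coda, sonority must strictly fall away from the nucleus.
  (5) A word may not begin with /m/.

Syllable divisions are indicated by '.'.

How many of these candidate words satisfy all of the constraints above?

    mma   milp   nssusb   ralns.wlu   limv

1

mma — violates constraint 5: word begins with /m/ → ill-formed
milp — violates constraint 5: word begins with /m/ → ill-formed
nssusb — violates constraint 3: syllable 1 onset /nss/ has 3 consonants (> 2) → ill-formed
ralns.wlu — violates constraint 1: syllable 1 coda /lns/ has 3 consonants (> 2) → ill-formed
limv — σ1 onset /l/, coda /mv/ (3→2 falls) ok → well-formed
Well-formed: limv → 1.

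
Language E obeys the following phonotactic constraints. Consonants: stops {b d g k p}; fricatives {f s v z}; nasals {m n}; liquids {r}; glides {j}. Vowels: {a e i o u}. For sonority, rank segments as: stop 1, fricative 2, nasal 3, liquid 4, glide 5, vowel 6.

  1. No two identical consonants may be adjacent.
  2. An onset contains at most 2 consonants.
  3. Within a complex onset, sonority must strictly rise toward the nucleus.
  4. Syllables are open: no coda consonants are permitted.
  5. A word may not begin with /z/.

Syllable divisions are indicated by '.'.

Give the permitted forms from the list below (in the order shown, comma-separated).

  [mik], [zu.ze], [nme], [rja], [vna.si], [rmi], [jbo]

[mik] — violates constraint 4: syllable 1 coda /k/ has 1 consonant (> 0) → not permitted
[zu.ze] — violates constraint 5: word begins with /z/ → not permitted
[nme] — violates constraint 3: syllable 1 onset /nm/: /n/ (nasal, 3) → /m/ (nasal, 3) does not rise → not permitted
[rja] — σ1 onset /rj/ (4→5 rises), coda /∅/ ok → permitted
[vna.si] — σ1 onset /vn/ (2→3 rises), coda /∅/ ok; σ2 onset /s/, coda /∅/ ok → permitted
[rmi] — violates constraint 3: syllable 1 onset /rm/: /r/ (liquid, 4) → /m/ (nasal, 3) does not rise → not permitted
[jbo] — violates constraint 3: syllable 1 onset /jb/: /j/ (glide, 5) → /b/ (stop, 1) does not rise → not permitted

[rja], [vna.si]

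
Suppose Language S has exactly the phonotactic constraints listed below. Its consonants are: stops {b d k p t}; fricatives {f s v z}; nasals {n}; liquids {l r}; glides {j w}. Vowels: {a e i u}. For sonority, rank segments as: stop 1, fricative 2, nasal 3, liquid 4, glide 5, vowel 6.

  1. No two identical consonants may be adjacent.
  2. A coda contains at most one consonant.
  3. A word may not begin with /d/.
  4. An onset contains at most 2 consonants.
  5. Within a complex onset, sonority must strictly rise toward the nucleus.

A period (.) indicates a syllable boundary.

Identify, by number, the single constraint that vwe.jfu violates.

vwe.jfu: syllable 2 onset /jf/: /j/ (glide, 5) → /f/ (fricative, 2) does not rise.
This is a violation of constraint 5: "Within a complex onset, sonority must strictly rise toward the nucleus."
The remaining constraints (1, 2, 3, 4) are satisfied.

5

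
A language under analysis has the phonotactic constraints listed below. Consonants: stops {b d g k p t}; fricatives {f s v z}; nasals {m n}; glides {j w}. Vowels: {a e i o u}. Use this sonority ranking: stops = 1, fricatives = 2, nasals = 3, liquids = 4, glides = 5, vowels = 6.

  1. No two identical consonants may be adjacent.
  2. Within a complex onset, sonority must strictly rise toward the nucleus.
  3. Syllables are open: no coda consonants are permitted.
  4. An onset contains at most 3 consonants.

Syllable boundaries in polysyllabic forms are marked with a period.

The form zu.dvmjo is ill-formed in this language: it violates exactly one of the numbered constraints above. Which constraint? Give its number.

zu.dvmjo: syllable 2 onset /dvmj/ has 4 consonants (> 3).
This is a violation of constraint 4: "An onset contains at most 3 consonants."
The remaining constraints (1, 2, 3) are satisfied.

4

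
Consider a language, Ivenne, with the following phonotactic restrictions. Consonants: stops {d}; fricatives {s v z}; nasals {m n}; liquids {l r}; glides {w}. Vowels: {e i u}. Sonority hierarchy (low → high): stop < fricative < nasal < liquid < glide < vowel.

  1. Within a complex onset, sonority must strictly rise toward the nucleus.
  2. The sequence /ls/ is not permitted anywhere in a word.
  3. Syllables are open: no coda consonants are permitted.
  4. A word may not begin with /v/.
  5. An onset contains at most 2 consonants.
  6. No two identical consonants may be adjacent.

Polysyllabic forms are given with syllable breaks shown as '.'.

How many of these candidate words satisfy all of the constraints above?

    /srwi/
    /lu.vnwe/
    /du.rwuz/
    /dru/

/srwi/ — violates constraint 5: syllable 1 onset /srw/ has 3 consonants (> 2) → ill-formed
/lu.vnwe/ — violates constraint 5: syllable 2 onset /vnw/ has 3 consonants (> 2) → ill-formed
/du.rwuz/ — violates constraint 3: syllable 2 coda /z/ has 1 consonant (> 0) → ill-formed
/dru/ — σ1 onset /dr/ (1→4 rises), coda /∅/ ok → well-formed
Well-formed: /dru/ → 1.

1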